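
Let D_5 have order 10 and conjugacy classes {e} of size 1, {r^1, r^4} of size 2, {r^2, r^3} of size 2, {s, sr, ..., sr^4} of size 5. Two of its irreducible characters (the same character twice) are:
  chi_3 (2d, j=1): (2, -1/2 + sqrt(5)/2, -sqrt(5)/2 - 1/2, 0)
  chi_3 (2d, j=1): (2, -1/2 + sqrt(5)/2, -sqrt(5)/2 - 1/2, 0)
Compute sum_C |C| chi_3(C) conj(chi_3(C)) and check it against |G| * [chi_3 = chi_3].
Sum = 10 = |G| = 10; so <chi_3, chi_3> = 1 (norm-1 confirms irreducibility).

Why: Compute term by term over conjugacy classes (|C| * chi_3(C) * conj(chi_3(C))):
  1*(2)*conj(2) + 2*(-1/2 + sqrt(5)/2)*conj(-1/2 + sqrt(5)/2) + 2*(-sqrt(5)/2 - 1/2)*conj(-sqrt(5)/2 - 1/2) + 5*(0)*conj(0)
  = (4) + (3 - sqrt(5)) + (sqrt(5) + 3) + (0)
  = 10.
Dividing by |G| = 10 gives 10/10 = 1, matching the row-orthogonality relation <chi_3, chi_3> = [chi_3 = chi_3].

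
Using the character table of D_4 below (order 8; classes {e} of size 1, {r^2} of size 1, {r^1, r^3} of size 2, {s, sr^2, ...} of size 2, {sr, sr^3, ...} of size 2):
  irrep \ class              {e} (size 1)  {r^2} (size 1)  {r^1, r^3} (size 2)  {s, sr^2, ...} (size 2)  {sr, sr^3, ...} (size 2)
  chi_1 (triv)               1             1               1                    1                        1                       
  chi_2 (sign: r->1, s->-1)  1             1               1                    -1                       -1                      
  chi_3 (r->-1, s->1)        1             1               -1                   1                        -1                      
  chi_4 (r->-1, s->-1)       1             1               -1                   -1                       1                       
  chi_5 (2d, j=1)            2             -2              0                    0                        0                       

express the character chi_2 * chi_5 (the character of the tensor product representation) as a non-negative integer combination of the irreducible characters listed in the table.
chi_2 tensor chi_5 = chi_5 (all other irreducibles have multiplicity 0).

Details: The character of a tensor product is the pointwise product (chi_2 * chi_5)(C) = chi_2(C) * chi_5(C):
  {e}: (1)*(2), {r^2}: (1)*(-2), {r^1, r^3}: (1)*(0), {s, sr^2, ...}: (-1)*(0), {sr, sr^3, ...}: (-1)*(0)
so (chi_2 * chi_5) takes values
  {e} -> 2, {r^2} -> -2, {r^1, r^3} -> 0, {s, sr^2, ...} -> 0, {sr, sr^3, ...} -> 0.
Now take the inner product of this character with each irreducible chi from the table, <chi_2*chi_5, chi> = (1/8) sum_C |C| (chi_2*chi_5)(C) conj(chi(C)):
  <chi_2*chi_5, chi_1> = (1/8)[1*(2)*conj(1) + 1*(-2)*conj(1) + 2*(0)*conj(1) + 2*(0)*conj(1) + 2*(0)*conj(1)]
      = (1/8)[(2) + (-2) + (0) + (0) + (0)] = 0/8 = 0
  <chi_2*chi_5, chi_2> = (1/8)[1*(2)*conj(1) + 1*(-2)*conj(1) + 2*(0)*conj(1) + 2*(0)*conj(-1) + 2*(0)*conj(-1)]
      = (1/8)[(2) + (-2) + (0) + (0) + (0)] = 0/8 = 0
  <chi_2*chi_5, chi_3> = (1/8)[1*(2)*conj(1) + 1*(-2)*conj(1) + 2*(0)*conj(-1) + 2*(0)*conj(1) + 2*(0)*conj(-1)]
      = (1/8)[(2) + (-2) + (0) + (0) + (0)] = 0/8 = 0
  <chi_2*chi_5, chi_4> = (1/8)[1*(2)*conj(1) + 1*(-2)*conj(1) + 2*(0)*conj(-1) + 2*(0)*conj(-1) + 2*(0)*conj(1)]
      = (1/8)[(2) + (-2) + (0) + (0) + (0)] = 0/8 = 0
  <chi_2*chi_5, chi_5> = (1/8)[1*(2)*conj(2) + 1*(-2)*conj(-2) + 2*(0)*conj(0) + 2*(0)*conj(0) + 2*(0)*conj(0)]
      = (1/8)[(4) + (4) + (0) + (0) + (0)] = 8/8 = 1
Hence the multiplicities are chi_5: 1. Dimension check: dim(chi_2)*dim(chi_5) = 1*2 = 2 and sum (mult * dim) = 1*2 = 2.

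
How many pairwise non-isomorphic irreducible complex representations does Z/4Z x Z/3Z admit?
12

Explanation: The number of irreducible complex representations of a finite group equals its number of conjugacy classes. Z/4Z x Z/3Z is abelian of order 12, so every element is its own conjugacy class: 12 classes, so Z/4Z x Z/3Z (order 12) has exactly 12 irreducible complex representations.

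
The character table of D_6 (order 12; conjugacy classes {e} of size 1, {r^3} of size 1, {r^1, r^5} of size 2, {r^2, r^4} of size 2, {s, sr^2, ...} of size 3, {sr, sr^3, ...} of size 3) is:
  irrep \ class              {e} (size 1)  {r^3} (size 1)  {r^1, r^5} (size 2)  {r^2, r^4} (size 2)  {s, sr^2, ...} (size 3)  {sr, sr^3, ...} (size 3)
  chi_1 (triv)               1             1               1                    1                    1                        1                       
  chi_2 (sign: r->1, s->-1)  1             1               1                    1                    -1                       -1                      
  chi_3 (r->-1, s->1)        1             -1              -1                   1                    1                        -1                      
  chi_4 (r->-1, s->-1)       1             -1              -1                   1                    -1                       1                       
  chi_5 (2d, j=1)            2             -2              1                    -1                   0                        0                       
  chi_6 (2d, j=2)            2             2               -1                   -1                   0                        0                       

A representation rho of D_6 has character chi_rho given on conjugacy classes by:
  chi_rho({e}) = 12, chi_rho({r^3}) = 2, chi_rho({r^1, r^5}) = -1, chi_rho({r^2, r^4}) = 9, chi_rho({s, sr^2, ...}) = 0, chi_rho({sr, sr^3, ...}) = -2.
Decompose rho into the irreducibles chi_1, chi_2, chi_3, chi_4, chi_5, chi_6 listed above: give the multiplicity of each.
Multiplicities: chi_1: 2, chi_2: 3, chi_3: 3, chi_4: 2, chi_5: 0, chi_6: 1.

Argument: Use <chi_rho, chi> = (1/|G|) sum_C |C| * chi_rho(C) * conj(chi(C)) with |G| = 12 for each irreducible chi in the table:
  <chi_rho, chi_1> = (1/12)[1*(12)*conj(1) + 1*(2)*conj(1) + 2*(-1)*conj(1) + 2*(9)*conj(1) + 3*(0)*conj(1) + 3*(-2)*conj(1)]
      = (1/12)[(12) + (2) + (-2) + (18) + (0) + (-6)] = 24/12 = 2
  <chi_rho, chi_2> = (1/12)[1*(12)*conj(1) + 1*(2)*conj(1) + 2*(-1)*conj(1) + 2*(9)*conj(1) + 3*(0)*conj(-1) + 3*(-2)*conj(-1)]
      = (1/12)[(12) + (2) + (-2) + (18) + (0) + (6)] = 36/12 = 3
  <chi_rho, chi_3> = (1/12)[1*(12)*conj(1) + 1*(2)*conj(-1) + 2*(-1)*conj(-1) + 2*(9)*conj(1) + 3*(0)*conj(1) + 3*(-2)*conj(-1)]
      = (1/12)[(12) + (-2) + (2) + (18) + (0) + (6)] = 36/12 = 3
  <chi_rho, chi_4> = (1/12)[1*(12)*conj(1) + 1*(2)*conj(-1) + 2*(-1)*conj(-1) + 2*(9)*conj(1) + 3*(0)*conj(-1) + 3*(-2)*conj(1)]
      = (1/12)[(12) + (-2) + (2) + (18) + (0) + (-6)] = 24/12 = 2
  <chi_rho, chi_5> = (1/12)[1*(12)*conj(2) + 1*(2)*conj(-2) + 2*(-1)*conj(1) + 2*(9)*conj(-1) + 3*(0)*conj(0) + 3*(-2)*conj(0)]
      = (1/12)[(24) + (-4) + (-2) + (-18) + (0) + (0)] = 0/12 = 0
  <chi_rho, chi_6> = (1/12)[1*(12)*conj(2) + 1*(2)*conj(2) + 2*(-1)*conj(-1) + 2*(9)*conj(-1) + 3*(0)*conj(0) + 3*(-2)*conj(0)]
      = (1/12)[(24) + (4) + (2) + (-18) + (0) + (0)] = 12/12 = 1
Dimension check: dim(rho) = sum (mult * dim) = 2*1 + 3*1 + 3*1 + 2*1 + 0*2 + 1*2 = 12 = chi_rho(e) = 12.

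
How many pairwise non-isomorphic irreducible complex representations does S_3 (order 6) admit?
3

Explanation: The number of irreducible complex representations of a finite group equals its number of conjugacy classes. Conjugacy classes in S_3 correspond to cycle types, i.e. partitions of 3; there are p(3) = 3 of them, so S_3 (order 6) has exactly 3 irreducible complex representations.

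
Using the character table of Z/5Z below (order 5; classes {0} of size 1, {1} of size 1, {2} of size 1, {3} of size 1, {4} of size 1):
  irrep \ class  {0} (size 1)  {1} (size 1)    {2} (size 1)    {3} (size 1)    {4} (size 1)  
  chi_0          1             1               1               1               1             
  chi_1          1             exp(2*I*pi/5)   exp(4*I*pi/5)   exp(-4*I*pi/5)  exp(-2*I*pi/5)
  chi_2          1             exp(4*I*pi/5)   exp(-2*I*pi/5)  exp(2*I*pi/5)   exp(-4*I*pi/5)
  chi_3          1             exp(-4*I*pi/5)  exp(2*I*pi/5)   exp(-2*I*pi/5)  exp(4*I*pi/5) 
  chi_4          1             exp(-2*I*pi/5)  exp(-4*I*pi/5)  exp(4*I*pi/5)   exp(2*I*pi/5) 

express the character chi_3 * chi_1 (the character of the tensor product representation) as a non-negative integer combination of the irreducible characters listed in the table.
chi_3 tensor chi_1 = chi_4 (all other irreducibles have multiplicity 0).

Why: The character of a tensor product is the pointwise product (chi_3 * chi_1)(C) = chi_3(C) * chi_1(C):
  {0}: (1)*(1), {1}: (exp(-4*I*pi/5))*(exp(2*I*pi/5)), {2}: (exp(2*I*pi/5))*(exp(4*I*pi/5)), {3}: (exp(-2*I*pi/5))*(exp(-4*I*pi/5)), {4}: (exp(4*I*pi/5))*(exp(-2*I*pi/5))
so (chi_3 * chi_1) takes values
  {0} -> 1, {1} -> exp(-2*I*pi/5), {2} -> exp(-4*I*pi/5), {3} -> exp(4*I*pi/5), {4} -> exp(2*I*pi/5).
Now take the inner product of this character with each irreducible chi from the table, <chi_3*chi_1, chi> = (1/5) sum_C |C| (chi_3*chi_1)(C) conj(chi(C)):
  <chi_3*chi_1, chi_0> = (1/5)[1*(1)*conj(1) + 1*(exp(-2*I*pi/5))*conj(1) + 1*(exp(-4*I*pi/5))*conj(1) + 1*(exp(4*I*pi/5))*conj(1) + 1*(exp(2*I*pi/5))*conj(1)]
      = (1/5)[(1) + (exp(-2*I*pi/5)) + (exp(-4*I*pi/5)) + (exp(4*I*pi/5)) + (exp(2*I*pi/5))] = 0/5 = 0
  <chi_3*chi_1, chi_1> = (1/5)[1*(1)*conj(1) + 1*(exp(-2*I*pi/5))*conj(exp(2*I*pi/5)) + 1*(exp(-4*I*pi/5))*conj(exp(4*I*pi/5)) + 1*(exp(4*I*pi/5))*conj(exp(-4*I*pi/5)) + 1*(exp(2*I*pi/5))*conj(exp(-2*I*pi/5))]
      = (1/5)[(1) + (exp(-4*I*pi/5)) + (exp(2*I*pi/5)) + (exp(-2*I*pi/5)) + (exp(4*I*pi/5))] = 0/5 = 0
  <chi_3*chi_1, chi_2> = (1/5)[1*(1)*conj(1) + 1*(exp(-2*I*pi/5))*conj(exp(4*I*pi/5)) + 1*(exp(-4*I*pi/5))*conj(exp(-2*I*pi/5)) + 1*(exp(4*I*pi/5))*conj(exp(2*I*pi/5)) + 1*(exp(2*I*pi/5))*conj(exp(-4*I*pi/5))]
      = (1/5)[(1) + (exp(4*I*pi/5)) + (exp(-2*I*pi/5)) + (exp(2*I*pi/5)) + (exp(-4*I*pi/5))] = 0/5 = 0
  <chi_3*chi_1, chi_3> = (1/5)[1*(1)*conj(1) + 1*(exp(-2*I*pi/5))*conj(exp(-4*I*pi/5)) + 1*(exp(-4*I*pi/5))*conj(exp(2*I*pi/5)) + 1*(exp(4*I*pi/5))*conj(exp(-2*I*pi/5)) + 1*(exp(2*I*pi/5))*conj(exp(4*I*pi/5))]
      = (1/5)[(1) + (exp(2*I*pi/5)) + (exp(4*I*pi/5)) + (exp(-4*I*pi/5)) + (exp(-2*I*pi/5))] = 0/5 = 0
  <chi_3*chi_1, chi_4> = (1/5)[1*(1)*conj(1) + 1*(exp(-2*I*pi/5))*conj(exp(-2*I*pi/5)) + 1*(exp(-4*I*pi/5))*conj(exp(-4*I*pi/5)) + 1*(exp(4*I*pi/5))*conj(exp(4*I*pi/5)) + 1*(exp(2*I*pi/5))*conj(exp(2*I*pi/5))]
      = (1/5)[(1) + (1) + (1) + (1) + (1)] = 5/5 = 1
(Exp terms are combined using exp(i*s)*conj(exp(i*t)) = exp(i*(s-t)), and sums of them are collapsed using the identity that for every m > 1 the m distinct m-th roots of unity sum to 0, e.g. 1 + exp(2*I*pi/3) + exp(-2*I*pi/3) = 0.)
Hence the multiplicities are chi_4: 1. Dimension check: dim(chi_3)*dim(chi_1) = 1*1 = 1 and sum (mult * dim) = 1*1 = 1.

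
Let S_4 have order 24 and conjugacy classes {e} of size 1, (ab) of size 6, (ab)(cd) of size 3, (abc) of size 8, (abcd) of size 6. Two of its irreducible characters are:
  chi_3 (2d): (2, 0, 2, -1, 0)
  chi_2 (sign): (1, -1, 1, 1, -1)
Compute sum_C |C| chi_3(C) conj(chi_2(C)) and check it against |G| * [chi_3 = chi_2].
Sum = 0; so <chi_3, chi_2> = 0 (distinct irreducibles are orthogonal).

Justification: Compute term by term over conjugacy classes (|C| * chi_3(C) * conj(chi_2(C))):
  1*(2)*conj(1) + 6*(0)*conj(-1) + 3*(2)*conj(1) + 8*(-1)*conj(1) + 6*(0)*conj(-1)
  = (2) + (0) + (6) + (-8) + (0)
  = 0.
Dividing by |G| = 24 gives 0/24 = 0, matching the row-orthogonality relation <chi_3, chi_2> = [chi_3 = chi_2].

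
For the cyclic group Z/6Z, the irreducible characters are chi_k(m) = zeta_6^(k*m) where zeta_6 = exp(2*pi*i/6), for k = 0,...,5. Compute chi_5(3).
chi_5(3) = zeta_6^15 = -1

Details: chi_5(3) = zeta_6^(5*3) = zeta_6^15. Since zeta_6^6 = 1, this equals zeta_6^3 = exp(2*pi*i*3/6) = -1.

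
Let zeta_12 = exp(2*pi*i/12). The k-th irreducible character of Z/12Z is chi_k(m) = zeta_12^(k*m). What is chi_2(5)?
chi_2(5) = zeta_12^10 = exp(-I*pi/3)

Details: chi_2(5) = zeta_12^(2*5) = zeta_12^10. Since zeta_12^12 = 1, this equals zeta_12^10 = exp(2*pi*i*10/12) = exp(-I*pi/3).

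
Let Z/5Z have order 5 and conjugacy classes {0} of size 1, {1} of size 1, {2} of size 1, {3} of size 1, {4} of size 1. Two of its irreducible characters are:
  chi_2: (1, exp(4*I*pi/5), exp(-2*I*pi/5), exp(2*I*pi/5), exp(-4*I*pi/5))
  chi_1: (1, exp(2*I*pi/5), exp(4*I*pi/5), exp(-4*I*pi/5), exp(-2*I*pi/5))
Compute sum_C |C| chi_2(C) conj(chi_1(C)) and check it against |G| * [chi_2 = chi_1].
Sum = 0; so <chi_2, chi_1> = 0 (distinct irreducibles are orthogonal).

Proof sketch: Compute term by term over conjugacy classes (|C| * chi_2(C) * conj(chi_1(C))):
  1*(1)*conj(1) + 1*(exp(4*I*pi/5))*conj(exp(2*I*pi/5)) + 1*(exp(-2*I*pi/5))*conj(exp(4*I*pi/5)) + 1*(exp(2*I*pi/5))*conj(exp(-4*I*pi/5)) + 1*(exp(-4*I*pi/5))*conj(exp(-2*I*pi/5))
  = (1) + (exp(2*I*pi/5)) + (exp(4*I*pi/5)) + (exp(-4*I*pi/5)) + (exp(-2*I*pi/5))
  = 0.
(Exp terms are combined using exp(i*s)*conj(exp(i*t)) = exp(i*(s-t)), and sums of them are collapsed using the identity that for every m > 1 the m distinct m-th roots of unity sum to 0, e.g. 1 + exp(2*I*pi/3) + exp(-2*I*pi/3) = 0.)
Dividing by |G| = 5 gives 0/5 = 0, matching the row-orthogonality relation <chi_2, chi_1> = [chi_2 = chi_1].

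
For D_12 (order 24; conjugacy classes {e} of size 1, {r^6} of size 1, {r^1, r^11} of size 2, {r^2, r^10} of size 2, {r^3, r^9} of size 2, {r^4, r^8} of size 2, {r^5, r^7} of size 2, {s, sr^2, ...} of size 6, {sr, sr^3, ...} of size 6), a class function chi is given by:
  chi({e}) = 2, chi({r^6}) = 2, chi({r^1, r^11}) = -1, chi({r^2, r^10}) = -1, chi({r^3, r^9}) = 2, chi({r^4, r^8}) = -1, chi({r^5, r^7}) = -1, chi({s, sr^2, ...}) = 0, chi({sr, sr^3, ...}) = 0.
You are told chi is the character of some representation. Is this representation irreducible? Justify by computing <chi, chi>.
Irreducible: <chi, chi> = 1.

Solution. <chi, chi> = (1/|G|) sum_C |C| * |chi(C)|^2 = (1/24)[1*|2|^2 + 1*|2|^2 + 2*|-1|^2 + 2*|-1|^2 + 2*|2|^2 + 2*|-1|^2 + 2*|-1|^2 + 6*|0|^2 + 6*|0|^2]
  = (1/24)[(4) + (4) + (2) + (2) + (8) + (2) + (2) + (0) + (0)] = 24/24 = 1.
A character is irreducible iff <chi, chi> = 1, so this representation is irreducible.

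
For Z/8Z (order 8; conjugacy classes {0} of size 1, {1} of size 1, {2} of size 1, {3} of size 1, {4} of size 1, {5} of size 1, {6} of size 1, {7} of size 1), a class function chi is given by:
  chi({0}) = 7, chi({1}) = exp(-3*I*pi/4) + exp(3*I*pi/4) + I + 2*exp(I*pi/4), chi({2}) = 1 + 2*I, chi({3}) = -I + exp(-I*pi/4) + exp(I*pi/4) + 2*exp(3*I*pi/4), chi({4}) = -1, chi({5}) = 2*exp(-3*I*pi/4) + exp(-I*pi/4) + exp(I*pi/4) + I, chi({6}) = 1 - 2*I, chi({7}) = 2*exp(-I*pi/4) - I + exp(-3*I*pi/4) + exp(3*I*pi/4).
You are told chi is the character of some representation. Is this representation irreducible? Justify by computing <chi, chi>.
Not irreducible (reducible): <chi, chi> = 9 > 1.

Working: <chi, chi> = (1/|G|) sum_C |C| * |chi(C)|^2 = (1/8)[1*|7|^2 + 1*|exp(-3*I*pi/4) + exp(3*I*pi/4) + I + 2*exp(I*pi/4)|^2 + 1*|1 + 2*I|^2 + 1*|-I + exp(-I*pi/4) + exp(I*pi/4) + 2*exp(3*I*pi/4)|^2 + 1*|-1|^2 + 1*|2*exp(-3*I*pi/4) + exp(-I*pi/4) + exp(I*pi/4) + I|^2 + 1*|1 - 2*I|^2 + 1*|2*exp(-I*pi/4) - I + exp(-3*I*pi/4) + exp(3*I*pi/4)|^2]
  = (1/8)[(49) + (3 - 2*exp(3*I*pi/4) + 2*exp(I*pi/4)) + (5) + (3 + 2*exp(-3*I*pi/4) - 2*exp(-I*pi/4)) + (1) + (3 + 2*exp(-3*I*pi/4) - 2*exp(-I*pi/4)) + (5) + (3 - 2*exp(3*I*pi/4) + 2*exp(I*pi/4))] = 72/8 = 9.
(Exp terms are combined using exp(i*s)*conj(exp(i*t)) = exp(i*(s-t)), and sums of them are collapsed using the identity that for every m > 1 the m distinct m-th roots of unity sum to 0, e.g. 1 + exp(2*I*pi/3) + exp(-2*I*pi/3) = 0.)
A character is irreducible iff <chi, chi> = 1, so this representation is reducible.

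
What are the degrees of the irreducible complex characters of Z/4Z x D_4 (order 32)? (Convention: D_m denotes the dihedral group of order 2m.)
Dimensions: 1, 1, 1, 1, 1, 1, 1, 1, 1, 1, 1, 1, 1, 1, 1, 1, 2, 2, 2, 2

Proof sketch: There are 20 irreducibles (= number of conjugacy classes). Their dimensions d_i satisfy sum d_i^2 = |G| = 32: 1 + 1 + 1 + 1 + 1 + 1 + 1 + 1 + 1 + 1 + 1 + 1 + 1 + 1 + 1 + 1 + 4 + 4 + 4 + 4 = 32. (For the product with Z/4Z: each of the 4 1-dim characters of Z/4Z tensors with each irrep of D_4, giving 4 copies of each D_4-dimension.)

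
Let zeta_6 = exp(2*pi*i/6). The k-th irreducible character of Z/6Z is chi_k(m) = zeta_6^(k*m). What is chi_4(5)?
chi_4(5) = zeta_6^20 = exp(2*I*pi/3)

chi_4(5) = zeta_6^(4*5) = zeta_6^20. Since zeta_6^6 = 1, this equals zeta_6^2 = exp(2*pi*i*2/6) = exp(2*I*pi/3).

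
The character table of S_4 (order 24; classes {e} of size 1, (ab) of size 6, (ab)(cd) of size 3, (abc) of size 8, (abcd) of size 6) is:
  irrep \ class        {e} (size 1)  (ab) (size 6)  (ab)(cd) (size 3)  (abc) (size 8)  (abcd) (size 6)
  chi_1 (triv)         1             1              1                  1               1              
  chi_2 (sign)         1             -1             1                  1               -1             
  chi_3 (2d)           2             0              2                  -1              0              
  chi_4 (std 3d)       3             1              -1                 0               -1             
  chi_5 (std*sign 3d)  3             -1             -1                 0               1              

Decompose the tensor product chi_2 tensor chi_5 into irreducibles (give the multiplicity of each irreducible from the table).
chi_2 tensor chi_5 = chi_4 (all other irreducibles have multiplicity 0).

Proof sketch: The character of a tensor product is the pointwise product (chi_2 * chi_5)(C) = chi_2(C) * chi_5(C):
  {e}: (1)*(3), (ab): (-1)*(-1), (ab)(cd): (1)*(-1), (abc): (1)*(0), (abcd): (-1)*(1)
so (chi_2 * chi_5) takes values
  {e} -> 3, (ab) -> 1, (ab)(cd) -> -1, (abc) -> 0, (abcd) -> -1.
Now take the inner product of this character with each irreducible chi from the table, <chi_2*chi_5, chi> = (1/24) sum_C |C| (chi_2*chi_5)(C) conj(chi(C)):
  <chi_2*chi_5, chi_1> = (1/24)[1*(3)*conj(1) + 6*(1)*conj(1) + 3*(-1)*conj(1) + 8*(0)*conj(1) + 6*(-1)*conj(1)]
      = (1/24)[(3) + (6) + (-3) + (0) + (-6)] = 0/24 = 0
  <chi_2*chi_5, chi_2> = (1/24)[1*(3)*conj(1) + 6*(1)*conj(-1) + 3*(-1)*conj(1) + 8*(0)*conj(1) + 6*(-1)*conj(-1)]
      = (1/24)[(3) + (-6) + (-3) + (0) + (6)] = 0/24 = 0
  <chi_2*chi_5, chi_3> = (1/24)[1*(3)*conj(2) + 6*(1)*conj(0) + 3*(-1)*conj(2) + 8*(0)*conj(-1) + 6*(-1)*conj(0)]
      = (1/24)[(6) + (0) + (-6) + (0) + (0)] = 0/24 = 0
  <chi_2*chi_5, chi_4> = (1/24)[1*(3)*conj(3) + 6*(1)*conj(1) + 3*(-1)*conj(-1) + 8*(0)*conj(0) + 6*(-1)*conj(-1)]
      = (1/24)[(9) + (6) + (3) + (0) + (6)] = 24/24 = 1
  <chi_2*chi_5, chi_5> = (1/24)[1*(3)*conj(3) + 6*(1)*conj(-1) + 3*(-1)*conj(-1) + 8*(0)*conj(0) + 6*(-1)*conj(1)]
      = (1/24)[(9) + (-6) + (3) + (0) + (-6)] = 0/24 = 0
Hence the multiplicities are chi_4: 1. Dimension check: dim(chi_2)*dim(chi_5) = 1*3 = 3 and sum (mult * dim) = 1*3 = 3.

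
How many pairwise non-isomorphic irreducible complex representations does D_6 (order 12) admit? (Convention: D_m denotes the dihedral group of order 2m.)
6

Argument: The number of irreducible complex representations of a finite group equals its number of conjugacy classes. D_6 has 6 conjugacy classes (n/2 + 3 for n even), so D_6 (order 12) has exactly 6 irreducible complex representations.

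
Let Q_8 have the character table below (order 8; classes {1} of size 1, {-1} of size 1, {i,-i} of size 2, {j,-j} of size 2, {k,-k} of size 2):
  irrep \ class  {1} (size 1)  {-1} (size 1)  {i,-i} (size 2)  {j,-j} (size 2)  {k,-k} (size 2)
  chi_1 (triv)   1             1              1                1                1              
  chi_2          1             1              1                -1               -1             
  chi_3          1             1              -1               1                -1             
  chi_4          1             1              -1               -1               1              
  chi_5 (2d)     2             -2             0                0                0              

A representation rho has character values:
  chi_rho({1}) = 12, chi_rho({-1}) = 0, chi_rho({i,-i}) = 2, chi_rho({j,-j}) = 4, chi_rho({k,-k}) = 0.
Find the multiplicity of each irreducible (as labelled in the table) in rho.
Multiplicities: chi_1: 3, chi_2: 1, chi_3: 2, chi_4: 0, chi_5: 3.

Solution. Use <chi_rho, chi> = (1/|G|) sum_C |C| * chi_rho(C) * conj(chi(C)) with |G| = 8 for each irreducible chi in the table:
  <chi_rho, chi_1> = (1/8)[1*(12)*conj(1) + 1*(0)*conj(1) + 2*(2)*conj(1) + 2*(4)*conj(1) + 2*(0)*conj(1)]
      = (1/8)[(12) + (0) + (4) + (8) + (0)] = 24/8 = 3
  <chi_rho, chi_2> = (1/8)[1*(12)*conj(1) + 1*(0)*conj(1) + 2*(2)*conj(1) + 2*(4)*conj(-1) + 2*(0)*conj(-1)]
      = (1/8)[(12) + (0) + (4) + (-8) + (0)] = 8/8 = 1
  <chi_rho, chi_3> = (1/8)[1*(12)*conj(1) + 1*(0)*conj(1) + 2*(2)*conj(-1) + 2*(4)*conj(1) + 2*(0)*conj(-1)]
      = (1/8)[(12) + (0) + (-4) + (8) + (0)] = 16/8 = 2
  <chi_rho, chi_4> = (1/8)[1*(12)*conj(1) + 1*(0)*conj(1) + 2*(2)*conj(-1) + 2*(4)*conj(-1) + 2*(0)*conj(1)]
      = (1/8)[(12) + (0) + (-4) + (-8) + (0)] = 0/8 = 0
  <chi_rho, chi_5> = (1/8)[1*(12)*conj(2) + 1*(0)*conj(-2) + 2*(2)*conj(0) + 2*(4)*conj(0) + 2*(0)*conj(0)]
      = (1/8)[(24) + (0) + (0) + (0) + (0)] = 24/8 = 3
Dimension check: dim(rho) = sum (mult * dim) = 3*1 + 1*1 + 2*1 + 0*1 + 3*2 = 12 = chi_rho(e) = 12.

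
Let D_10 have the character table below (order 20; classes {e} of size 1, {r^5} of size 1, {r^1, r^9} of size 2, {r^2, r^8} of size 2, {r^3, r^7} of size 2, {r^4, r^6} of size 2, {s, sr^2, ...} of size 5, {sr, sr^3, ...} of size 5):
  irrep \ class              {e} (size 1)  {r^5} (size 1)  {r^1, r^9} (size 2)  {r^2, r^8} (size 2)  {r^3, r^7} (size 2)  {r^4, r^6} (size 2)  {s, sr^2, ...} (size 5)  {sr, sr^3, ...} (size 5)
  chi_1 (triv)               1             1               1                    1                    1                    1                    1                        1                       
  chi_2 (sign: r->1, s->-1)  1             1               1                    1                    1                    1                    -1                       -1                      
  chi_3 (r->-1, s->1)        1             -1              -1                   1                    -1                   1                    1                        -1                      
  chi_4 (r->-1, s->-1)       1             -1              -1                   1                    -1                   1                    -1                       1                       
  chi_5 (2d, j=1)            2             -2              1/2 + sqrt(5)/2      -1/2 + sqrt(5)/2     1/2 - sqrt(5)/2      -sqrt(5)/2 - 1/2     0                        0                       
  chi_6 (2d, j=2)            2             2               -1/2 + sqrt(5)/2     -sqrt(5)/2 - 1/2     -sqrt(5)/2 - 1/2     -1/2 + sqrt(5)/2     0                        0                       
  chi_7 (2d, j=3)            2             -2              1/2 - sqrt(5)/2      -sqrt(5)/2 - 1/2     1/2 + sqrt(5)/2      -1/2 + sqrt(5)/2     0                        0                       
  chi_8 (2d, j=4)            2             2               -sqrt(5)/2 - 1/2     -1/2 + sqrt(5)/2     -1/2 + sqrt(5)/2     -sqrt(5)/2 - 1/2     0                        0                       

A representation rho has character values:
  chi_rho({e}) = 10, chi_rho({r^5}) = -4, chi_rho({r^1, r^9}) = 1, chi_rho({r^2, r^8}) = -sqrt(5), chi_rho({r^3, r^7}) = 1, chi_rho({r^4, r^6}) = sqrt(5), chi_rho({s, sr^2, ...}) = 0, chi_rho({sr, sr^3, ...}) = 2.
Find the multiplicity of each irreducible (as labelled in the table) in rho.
Multiplicities: chi_1: 1, chi_2: 0, chi_3: 0, chi_4: 1, chi_5: 1, chi_6: 1, chi_7: 2, chi_8: 0.

Argument: Use <chi_rho, chi> = (1/|G|) sum_C |C| * chi_rho(C) * conj(chi(C)) with |G| = 20 for each irreducible chi in the table:
  <chi_rho, chi_1> = (1/20)[1*(10)*conj(1) + 1*(-4)*conj(1) + 2*(1)*conj(1) + 2*(-sqrt(5))*conj(1) + 2*(1)*conj(1) + 2*(sqrt(5))*conj(1) + 5*(0)*conj(1) + 5*(2)*conj(1)]
      = (1/20)[(10) + (-4) + (2) + (-2*sqrt(5)) + (2) + (2*sqrt(5)) + (0) + (10)] = 20/20 = 1
  <chi_rho, chi_2> = (1/20)[1*(10)*conj(1) + 1*(-4)*conj(1) + 2*(1)*conj(1) + 2*(-sqrt(5))*conj(1) + 2*(1)*conj(1) + 2*(sqrt(5))*conj(1) + 5*(0)*conj(-1) + 5*(2)*conj(-1)]
      = (1/20)[(10) + (-4) + (2) + (-2*sqrt(5)) + (2) + (2*sqrt(5)) + (0) + (-10)] = 0/20 = 0
  <chi_rho, chi_3> = (1/20)[1*(10)*conj(1) + 1*(-4)*conj(-1) + 2*(1)*conj(-1) + 2*(-sqrt(5))*conj(1) + 2*(1)*conj(-1) + 2*(sqrt(5))*conj(1) + 5*(0)*conj(1) + 5*(2)*conj(-1)]
      = (1/20)[(10) + (4) + (-2) + (-2*sqrt(5)) + (-2) + (2*sqrt(5)) + (0) + (-10)] = 0/20 = 0
  <chi_rho, chi_4> = (1/20)[1*(10)*conj(1) + 1*(-4)*conj(-1) + 2*(1)*conj(-1) + 2*(-sqrt(5))*conj(1) + 2*(1)*conj(-1) + 2*(sqrt(5))*conj(1) + 5*(0)*conj(-1) + 5*(2)*conj(1)]
      = (1/20)[(10) + (4) + (-2) + (-2*sqrt(5)) + (-2) + (2*sqrt(5)) + (0) + (10)] = 20/20 = 1
  <chi_rho, chi_5> = (1/20)[1*(10)*conj(2) + 1*(-4)*conj(-2) + 2*(1)*conj(1/2 + sqrt(5)/2) + 2*(-sqrt(5))*conj(-1/2 + sqrt(5)/2) + 2*(1)*conj(1/2 - sqrt(5)/2) + 2*(sqrt(5))*conj(-sqrt(5)/2 - 1/2) + 5*(0)*conj(0) + 5*(2)*conj(0)]
      = (1/20)[(20) + (8) + (1 + sqrt(5)) + (-5 + sqrt(5)) + (1 - sqrt(5)) + (-5 - sqrt(5)) + (0) + (0)] = 20/20 = 1
  <chi_rho, chi_6> = (1/20)[1*(10)*conj(2) + 1*(-4)*conj(2) + 2*(1)*conj(-1/2 + sqrt(5)/2) + 2*(-sqrt(5))*conj(-sqrt(5)/2 - 1/2) + 2*(1)*conj(-sqrt(5)/2 - 1/2) + 2*(sqrt(5))*conj(-1/2 + sqrt(5)/2) + 5*(0)*conj(0) + 5*(2)*conj(0)]
      = (1/20)[(20) + (-8) + (-1 + sqrt(5)) + (sqrt(5) + 5) + (-sqrt(5) - 1) + (5 - sqrt(5)) + (0) + (0)] = 20/20 = 1
  <chi_rho, chi_7> = (1/20)[1*(10)*conj(2) + 1*(-4)*conj(-2) + 2*(1)*conj(1/2 - sqrt(5)/2) + 2*(-sqrt(5))*conj(-sqrt(5)/2 - 1/2) + 2*(1)*conj(1/2 + sqrt(5)/2) + 2*(sqrt(5))*conj(-1/2 + sqrt(5)/2) + 5*(0)*conj(0) + 5*(2)*conj(0)]
      = (1/20)[(20) + (8) + (1 - sqrt(5)) + (sqrt(5) + 5) + (1 + sqrt(5)) + (5 - sqrt(5)) + (0) + (0)] = 40/20 = 2
  <chi_rho, chi_8> = (1/20)[1*(10)*conj(2) + 1*(-4)*conj(2) + 2*(1)*conj(-sqrt(5)/2 - 1/2) + 2*(-sqrt(5))*conj(-1/2 + sqrt(5)/2) + 2*(1)*conj(-1/2 + sqrt(5)/2) + 2*(sqrt(5))*conj(-sqrt(5)/2 - 1/2) + 5*(0)*conj(0) + 5*(2)*conj(0)]
      = (1/20)[(20) + (-8) + (-sqrt(5) - 1) + (-5 + sqrt(5)) + (-1 + sqrt(5)) + (-5 - sqrt(5)) + (0) + (0)] = 0/20 = 0
Dimension check: dim(rho) = sum (mult * dim) = 1*1 + 0*1 + 0*1 + 1*1 + 1*2 + 1*2 + 2*2 + 0*2 = 10 = chi_rho(e) = 10.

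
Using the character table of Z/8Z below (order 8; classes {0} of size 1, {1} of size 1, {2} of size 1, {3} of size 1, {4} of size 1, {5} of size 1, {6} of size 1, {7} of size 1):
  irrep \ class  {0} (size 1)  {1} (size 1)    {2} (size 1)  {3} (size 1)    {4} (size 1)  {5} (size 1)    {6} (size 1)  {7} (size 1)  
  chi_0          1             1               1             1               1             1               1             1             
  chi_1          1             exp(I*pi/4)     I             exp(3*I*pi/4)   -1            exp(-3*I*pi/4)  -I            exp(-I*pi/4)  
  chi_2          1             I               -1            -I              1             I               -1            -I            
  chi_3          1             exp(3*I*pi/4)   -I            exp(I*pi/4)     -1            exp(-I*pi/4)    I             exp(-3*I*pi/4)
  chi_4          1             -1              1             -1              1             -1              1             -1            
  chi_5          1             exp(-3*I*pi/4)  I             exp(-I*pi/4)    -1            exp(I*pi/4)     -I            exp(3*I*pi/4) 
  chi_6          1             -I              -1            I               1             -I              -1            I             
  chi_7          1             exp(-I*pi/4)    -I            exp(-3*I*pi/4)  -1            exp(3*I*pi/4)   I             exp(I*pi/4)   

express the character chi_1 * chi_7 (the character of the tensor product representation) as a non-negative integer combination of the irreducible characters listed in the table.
chi_1 tensor chi_7 = chi_0 (all other irreducibles have multiplicity 0).

Derivation: The character of a tensor product is the pointwise product (chi_1 * chi_7)(C) = chi_1(C) * chi_7(C):
  {0}: (1)*(1), {1}: (exp(I*pi/4))*(exp(-I*pi/4)), {2}: (I)*(-I), {3}: (exp(3*I*pi/4))*(exp(-3*I*pi/4)), {4}: (-1)*(-1), {5}: (exp(-3*I*pi/4))*(exp(3*I*pi/4)), {6}: (-I)*(I), {7}: (exp(-I*pi/4))*(exp(I*pi/4))
so (chi_1 * chi_7) takes values
  {0} -> 1, {1} -> 1, {2} -> 1, {3} -> 1, {4} -> 1, {5} -> 1, {6} -> 1, {7} -> 1.
Now take the inner product of this character with each irreducible chi from the table, <chi_1*chi_7, chi> = (1/8) sum_C |C| (chi_1*chi_7)(C) conj(chi(C)):
  <chi_1*chi_7, chi_0> = (1/8)[1*(1)*conj(1) + 1*(1)*conj(1) + 1*(1)*conj(1) + 1*(1)*conj(1) + 1*(1)*conj(1) + 1*(1)*conj(1) + 1*(1)*conj(1) + 1*(1)*conj(1)]
      = (1/8)[(1) + (1) + (1) + (1) + (1) + (1) + (1) + (1)] = 8/8 = 1
  <chi_1*chi_7, chi_1> = (1/8)[1*(1)*conj(1) + 1*(1)*conj(exp(I*pi/4)) + 1*(1)*conj(I) + 1*(1)*conj(exp(3*I*pi/4)) + 1*(1)*conj(-1) + 1*(1)*conj(exp(-3*I*pi/4)) + 1*(1)*conj(-I) + 1*(1)*conj(exp(-I*pi/4))]
      = (1/8)[(1) + (exp(-I*pi/4)) + (-I) + (exp(-3*I*pi/4)) + (-1) + (exp(3*I*pi/4)) + (I) + (exp(I*pi/4))] = 0/8 = 0
  <chi_1*chi_7, chi_2> = (1/8)[1*(1)*conj(1) + 1*(1)*conj(I) + 1*(1)*conj(-1) + 1*(1)*conj(-I) + 1*(1)*conj(1) + 1*(1)*conj(I) + 1*(1)*conj(-1) + 1*(1)*conj(-I)]
      = (1/8)[(1) + (-I) + (-1) + (I) + (1) + (-I) + (-1) + (I)] = 0/8 = 0
  <chi_1*chi_7, chi_3> = (1/8)[1*(1)*conj(1) + 1*(1)*conj(exp(3*I*pi/4)) + 1*(1)*conj(-I) + 1*(1)*conj(exp(I*pi/4)) + 1*(1)*conj(-1) + 1*(1)*conj(exp(-I*pi/4)) + 1*(1)*conj(I) + 1*(1)*conj(exp(-3*I*pi/4))]
      = (1/8)[(1) + (exp(-3*I*pi/4)) + (I) + (exp(-I*pi/4)) + (-1) + (exp(I*pi/4)) + (-I) + (exp(3*I*pi/4))] = 0/8 = 0
  <chi_1*chi_7, chi_4> = (1/8)[1*(1)*conj(1) + 1*(1)*conj(-1) + 1*(1)*conj(1) + 1*(1)*conj(-1) + 1*(1)*conj(1) + 1*(1)*conj(-1) + 1*(1)*conj(1) + 1*(1)*conj(-1)]
      = (1/8)[(1) + (-1) + (1) + (-1) + (1) + (-1) + (1) + (-1)] = 0/8 = 0
  <chi_1*chi_7, chi_5> = (1/8)[1*(1)*conj(1) + 1*(1)*conj(exp(-3*I*pi/4)) + 1*(1)*conj(I) + 1*(1)*conj(exp(-I*pi/4)) + 1*(1)*conj(-1) + 1*(1)*conj(exp(I*pi/4)) + 1*(1)*conj(-I) + 1*(1)*conj(exp(3*I*pi/4))]
      = (1/8)[(1) + (exp(3*I*pi/4)) + (-I) + (exp(I*pi/4)) + (-1) + (exp(-I*pi/4)) + (I) + (exp(-3*I*pi/4))] = 0/8 = 0
  <chi_1*chi_7, chi_6> = (1/8)[1*(1)*conj(1) + 1*(1)*conj(-I) + 1*(1)*conj(-1) + 1*(1)*conj(I) + 1*(1)*conj(1) + 1*(1)*conj(-I) + 1*(1)*conj(-1) + 1*(1)*conj(I)]
      = (1/8)[(1) + (I) + (-1) + (-I) + (1) + (I) + (-1) + (-I)] = 0/8 = 0
  <chi_1*chi_7, chi_7> = (1/8)[1*(1)*conj(1) + 1*(1)*conj(exp(-I*pi/4)) + 1*(1)*conj(-I) + 1*(1)*conj(exp(-3*I*pi/4)) + 1*(1)*conj(-1) + 1*(1)*conj(exp(3*I*pi/4)) + 1*(1)*conj(I) + 1*(1)*conj(exp(I*pi/4))]
      = (1/8)[(1) + (exp(I*pi/4)) + (I) + (exp(3*I*pi/4)) + (-1) + (exp(-3*I*pi/4)) + (-I) + (exp(-I*pi/4))] = 0/8 = 0
(Exp terms are combined using exp(i*s)*conj(exp(i*t)) = exp(i*(s-t)), and sums of them are collapsed using the identity that for every m > 1 the m distinct m-th roots of unity sum to 0, e.g. 1 + exp(2*I*pi/3) + exp(-2*I*pi/3) = 0.)
Hence the multiplicities are chi_0: 1. Dimension check: dim(chi_1)*dim(chi_7) = 1*1 = 1 and sum (mult * dim) = 1*1 = 1.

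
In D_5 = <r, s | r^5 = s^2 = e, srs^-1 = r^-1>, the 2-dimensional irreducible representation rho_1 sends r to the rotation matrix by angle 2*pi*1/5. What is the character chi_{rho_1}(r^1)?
chi_{rho_1}(r^1) = 2*cos(2*pi*1*1/5) = -1/2 + sqrt(5)/2

Working: rho_1(r^1) is rotation by angle 2*pi*1*1/5, whose trace is 2*cos(2*pi*1*1/5) = -1/2 + sqrt(5)/2.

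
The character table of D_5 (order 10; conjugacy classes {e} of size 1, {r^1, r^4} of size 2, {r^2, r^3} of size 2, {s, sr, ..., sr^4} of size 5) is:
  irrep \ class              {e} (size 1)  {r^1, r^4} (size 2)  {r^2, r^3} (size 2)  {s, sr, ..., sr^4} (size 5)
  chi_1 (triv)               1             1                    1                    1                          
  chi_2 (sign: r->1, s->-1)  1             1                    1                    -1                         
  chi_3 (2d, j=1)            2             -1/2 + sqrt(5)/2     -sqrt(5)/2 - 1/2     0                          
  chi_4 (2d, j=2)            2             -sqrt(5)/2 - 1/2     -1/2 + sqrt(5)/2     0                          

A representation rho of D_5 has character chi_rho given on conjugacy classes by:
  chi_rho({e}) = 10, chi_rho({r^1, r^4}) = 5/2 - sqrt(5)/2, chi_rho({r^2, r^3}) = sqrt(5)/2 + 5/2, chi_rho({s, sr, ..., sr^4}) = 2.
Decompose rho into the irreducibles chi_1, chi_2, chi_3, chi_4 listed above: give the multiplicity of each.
Multiplicities: chi_1: 3, chi_2: 1, chi_3: 1, chi_4: 2.

Argument: Use <chi_rho, chi> = (1/|G|) sum_C |C| * chi_rho(C) * conj(chi(C)) with |G| = 10 for each irreducible chi in the table:
  <chi_rho, chi_1> = (1/10)[1*(10)*conj(1) + 2*(5/2 - sqrt(5)/2)*conj(1) + 2*(sqrt(5)/2 + 5/2)*conj(1) + 5*(2)*conj(1)]
      = (1/10)[(10) + (5 - sqrt(5)) + (sqrt(5) + 5) + (10)] = 30/10 = 3
  <chi_rho, chi_2> = (1/10)[1*(10)*conj(1) + 2*(5/2 - sqrt(5)/2)*conj(1) + 2*(sqrt(5)/2 + 5/2)*conj(1) + 5*(2)*conj(-1)]
      = (1/10)[(10) + (5 - sqrt(5)) + (sqrt(5) + 5) + (-10)] = 10/10 = 1
  <chi_rho, chi_3> = (1/10)[1*(10)*conj(2) + 2*(5/2 - sqrt(5)/2)*conj(-1/2 + sqrt(5)/2) + 2*(sqrt(5)/2 + 5/2)*conj(-sqrt(5)/2 - 1/2) + 5*(2)*conj(0)]
      = (1/10)[(20) + (-5 + 3*sqrt(5)) + (-3*sqrt(5) - 5) + (0)] = 10/10 = 1
  <chi_rho, chi_4> = (1/10)[1*(10)*conj(2) + 2*(5/2 - sqrt(5)/2)*conj(-sqrt(5)/2 - 1/2) + 2*(sqrt(5)/2 + 5/2)*conj(-1/2 + sqrt(5)/2) + 5*(2)*conj(0)]
      = (1/10)[(20) + (-2*sqrt(5)) + (2*sqrt(5)) + (0)] = 20/10 = 2
Dimension check: dim(rho) = sum (mult * dim) = 3*1 + 1*1 + 1*2 + 2*2 = 10 = chi_rho(e) = 10.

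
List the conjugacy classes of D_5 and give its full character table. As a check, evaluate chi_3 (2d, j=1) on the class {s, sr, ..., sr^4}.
Conjugacy classes: {e} of size 1, {r^1, r^4} of size 2, {r^2, r^3} of size 2, {s, sr, ..., sr^4} of size 5.
Character table:
  irrep \ class              {e} (size 1)  {r^1, r^4} (size 2)  {r^2, r^3} (size 2)  {s, sr, ..., sr^4} (size 5)
  chi_1 (triv)               1             1                    1                    1                          
  chi_2 (sign: r->1, s->-1)  1             1                    1                    -1                         
  chi_3 (2d, j=1)            2             -1/2 + sqrt(5)/2     -sqrt(5)/2 - 1/2     0                          
  chi_4 (2d, j=2)            2             -sqrt(5)/2 - 1/2     -1/2 + sqrt(5)/2     0                          

Spot check: chi_3 (2d, j=1) on {s, sr, ..., sr^4} = 0.

Proof sketch: D_5 has order 2*5 = 10 with 4 conjugacy classes, hence 4 irreducibles. Sum of squared dims 1 + 1 + 4 + 4 = 10 = |G|. Linear characters come from the abelianisation; the 2-dimensional irreps have character r^k -> 2*cos(2*pi*j*k/5), reflections -> 0.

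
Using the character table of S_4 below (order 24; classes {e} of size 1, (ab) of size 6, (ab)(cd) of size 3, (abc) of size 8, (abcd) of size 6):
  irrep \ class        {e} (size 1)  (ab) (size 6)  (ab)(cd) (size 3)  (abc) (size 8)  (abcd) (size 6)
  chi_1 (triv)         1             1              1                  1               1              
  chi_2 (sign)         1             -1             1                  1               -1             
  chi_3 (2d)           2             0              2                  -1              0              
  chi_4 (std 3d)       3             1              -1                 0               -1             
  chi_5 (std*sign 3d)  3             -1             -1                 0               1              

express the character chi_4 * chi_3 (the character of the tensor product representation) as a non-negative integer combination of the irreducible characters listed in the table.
chi_4 tensor chi_3 = chi_4 + chi_5 (all other irreducibles have multiplicity 0).

Derivation: The character of a tensor product is the pointwise product (chi_4 * chi_3)(C) = chi_4(C) * chi_3(C):
  {e}: (3)*(2), (ab): (1)*(0), (ab)(cd): (-1)*(2), (abc): (0)*(-1), (abcd): (-1)*(0)
so (chi_4 * chi_3) takes values
  {e} -> 6, (ab) -> 0, (ab)(cd) -> -2, (abc) -> 0, (abcd) -> 0.
Now take the inner product of this character with each irreducible chi from the table, <chi_4*chi_3, chi> = (1/24) sum_C |C| (chi_4*chi_3)(C) conj(chi(C)):
  <chi_4*chi_3, chi_1> = (1/24)[1*(6)*conj(1) + 6*(0)*conj(1) + 3*(-2)*conj(1) + 8*(0)*conj(1) + 6*(0)*conj(1)]
      = (1/24)[(6) + (0) + (-6) + (0) + (0)] = 0/24 = 0
  <chi_4*chi_3, chi_2> = (1/24)[1*(6)*conj(1) + 6*(0)*conj(-1) + 3*(-2)*conj(1) + 8*(0)*conj(1) + 6*(0)*conj(-1)]
      = (1/24)[(6) + (0) + (-6) + (0) + (0)] = 0/24 = 0
  <chi_4*chi_3, chi_3> = (1/24)[1*(6)*conj(2) + 6*(0)*conj(0) + 3*(-2)*conj(2) + 8*(0)*conj(-1) + 6*(0)*conj(0)]
      = (1/24)[(12) + (0) + (-12) + (0) + (0)] = 0/24 = 0
  <chi_4*chi_3, chi_4> = (1/24)[1*(6)*conj(3) + 6*(0)*conj(1) + 3*(-2)*conj(-1) + 8*(0)*conj(0) + 6*(0)*conj(-1)]
      = (1/24)[(18) + (0) + (6) + (0) + (0)] = 24/24 = 1
  <chi_4*chi_3, chi_5> = (1/24)[1*(6)*conj(3) + 6*(0)*conj(-1) + 3*(-2)*conj(-1) + 8*(0)*conj(0) + 6*(0)*conj(1)]
      = (1/24)[(18) + (0) + (6) + (0) + (0)] = 24/24 = 1
Hence the multiplicities are chi_4: 1, chi_5: 1. Dimension check: dim(chi_4)*dim(chi_3) = 3*2 = 6 and sum (mult * dim) = 1*3 + 1*3 = 6.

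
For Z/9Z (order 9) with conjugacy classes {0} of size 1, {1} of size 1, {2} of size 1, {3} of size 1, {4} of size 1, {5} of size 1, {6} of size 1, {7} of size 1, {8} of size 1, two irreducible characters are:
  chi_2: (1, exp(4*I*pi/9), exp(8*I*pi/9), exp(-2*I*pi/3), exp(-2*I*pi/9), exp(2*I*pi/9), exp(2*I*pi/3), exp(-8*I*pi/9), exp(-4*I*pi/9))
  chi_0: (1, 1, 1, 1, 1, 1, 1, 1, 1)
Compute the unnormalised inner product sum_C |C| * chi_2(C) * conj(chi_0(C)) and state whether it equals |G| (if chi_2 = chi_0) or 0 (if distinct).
Sum = 0; so <chi_2, chi_0> = 0 (distinct irreducibles are orthogonal).

Why: Compute term by term over conjugacy classes (|C| * chi_2(C) * conj(chi_0(C))):
  1*(1)*conj(1) + 1*(exp(4*I*pi/9))*conj(1) + 1*(exp(8*I*pi/9))*conj(1) + 1*(exp(-2*I*pi/3))*conj(1) + 1*(exp(-2*I*pi/9))*conj(1) + 1*(exp(2*I*pi/9))*conj(1) + 1*(exp(2*I*pi/3))*conj(1) + 1*(exp(-8*I*pi/9))*conj(1) + 1*(exp(-4*I*pi/9))*conj(1)
  = (1) + (exp(4*I*pi/9)) + (exp(8*I*pi/9)) + (exp(-2*I*pi/3)) + (exp(-2*I*pi/9)) + (exp(2*I*pi/9)) + (exp(2*I*pi/3)) + (exp(-8*I*pi/9)) + (exp(-4*I*pi/9))
  = 0.
(Exp terms are combined using exp(i*s)*conj(exp(i*t)) = exp(i*(s-t)), and sums of them are collapsed using the identity that for every m > 1 the m distinct m-th roots of unity sum to 0, e.g. 1 + exp(2*I*pi/3) + exp(-2*I*pi/3) = 0.)
Dividing by |G| = 9 gives 0/9 = 0, matching the row-orthogonality relation <chi_2, chi_0> = [chi_2 = chi_0].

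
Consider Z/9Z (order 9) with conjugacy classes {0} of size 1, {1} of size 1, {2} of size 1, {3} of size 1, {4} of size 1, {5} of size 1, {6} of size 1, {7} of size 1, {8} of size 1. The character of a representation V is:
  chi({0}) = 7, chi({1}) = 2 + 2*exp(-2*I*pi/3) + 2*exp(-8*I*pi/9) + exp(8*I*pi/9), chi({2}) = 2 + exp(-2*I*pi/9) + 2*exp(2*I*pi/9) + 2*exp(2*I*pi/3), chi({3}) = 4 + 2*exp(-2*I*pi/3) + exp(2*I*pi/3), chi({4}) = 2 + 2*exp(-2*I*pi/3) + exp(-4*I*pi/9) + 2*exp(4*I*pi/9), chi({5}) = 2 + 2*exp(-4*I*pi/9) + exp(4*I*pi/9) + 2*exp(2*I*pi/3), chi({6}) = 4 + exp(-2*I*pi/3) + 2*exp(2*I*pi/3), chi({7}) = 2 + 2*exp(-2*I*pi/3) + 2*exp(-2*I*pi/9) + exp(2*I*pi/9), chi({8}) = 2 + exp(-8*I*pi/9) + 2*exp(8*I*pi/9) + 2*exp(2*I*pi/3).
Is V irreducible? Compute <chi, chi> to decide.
Not irreducible (reducible): <chi, chi> = 13 > 1.

Details: <chi, chi> = (1/|G|) sum_C |C| * |chi(C)|^2 = (1/9)[1*|7|^2 + 1*|2 + 2*exp(-2*I*pi/3) + 2*exp(-8*I*pi/9) + exp(8*I*pi/9)|^2 + 1*|2 + exp(-2*I*pi/9) + 2*exp(2*I*pi/9) + 2*exp(2*I*pi/3)|^2 + 1*|4 + 2*exp(-2*I*pi/3) + exp(2*I*pi/3)|^2 + 1*|2 + 2*exp(-2*I*pi/3) + exp(-4*I*pi/9) + 2*exp(4*I*pi/9)|^2 + 1*|2 + 2*exp(-4*I*pi/9) + exp(4*I*pi/9) + 2*exp(2*I*pi/3)|^2 + 1*|4 + exp(-2*I*pi/3) + 2*exp(2*I*pi/3)|^2 + 1*|2 + 2*exp(-2*I*pi/3) + 2*exp(-2*I*pi/9) + exp(2*I*pi/9)|^2 + 1*|2 + exp(-8*I*pi/9) + 2*exp(8*I*pi/9) + 2*exp(2*I*pi/3)|^2]
  = (1/9)[(49) + (13 + 6*exp(-2*I*pi/9) + 4*exp(-2*I*pi/3) + 6*exp(-8*I*pi/9) + 2*exp(-4*I*pi/9) + 2*exp(4*I*pi/9) + 6*exp(8*I*pi/9) + 4*exp(2*I*pi/3) + 6*exp(2*I*pi/9)) + (13 + 6*exp(-4*I*pi/9) + 6*exp(-2*I*pi/9) + 4*exp(-2*I*pi/3) + 2*exp(-8*I*pi/9) + 2*exp(8*I*pi/9) + 4*exp(2*I*pi/3) + 6*exp(2*I*pi/9) + 6*exp(4*I*pi/9)) + (7) + (13 + 6*exp(-4*I*pi/9) + 4*exp(-2*I*pi/3) + 6*exp(-8*I*pi/9) + 2*exp(-2*I*pi/9) + 2*exp(2*I*pi/9) + 6*exp(8*I*pi/9) + 4*exp(2*I*pi/3) + 6*exp(4*I*pi/9)) + (13 + 6*exp(-4*I*pi/9) + 4*exp(-2*I*pi/3) + 6*exp(-8*I*pi/9) + 2*exp(-2*I*pi/9) + 2*exp(2*I*pi/9) + 6*exp(8*I*pi/9) + 4*exp(2*I*pi/3) + 6*exp(4*I*pi/9)) + (7) + (13 + 6*exp(-4*I*pi/9) + 6*exp(-2*I*pi/9) + 4*exp(-2*I*pi/3) + 2*exp(-8*I*pi/9) + 2*exp(8*I*pi/9) + 4*exp(2*I*pi/3) + 6*exp(2*I*pi/9) + 6*exp(4*I*pi/9)) + (13 + 6*exp(-2*I*pi/9) + 4*exp(-2*I*pi/3) + 6*exp(-8*I*pi/9) + 2*exp(-4*I*pi/9) + 2*exp(4*I*pi/9) + 6*exp(8*I*pi/9) + 4*exp(2*I*pi/3) + 6*exp(2*I*pi/9))] = 117/9 = 13.
(Exp terms are combined using exp(i*s)*conj(exp(i*t)) = exp(i*(s-t)), and sums of them are collapsed using the identity that for every m > 1 the m distinct m-th roots of unity sum to 0, e.g. 1 + exp(2*I*pi/3) + exp(-2*I*pi/3) = 0.)
A character is irreducible iff <chi, chi> = 1, so this representation is reducible.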